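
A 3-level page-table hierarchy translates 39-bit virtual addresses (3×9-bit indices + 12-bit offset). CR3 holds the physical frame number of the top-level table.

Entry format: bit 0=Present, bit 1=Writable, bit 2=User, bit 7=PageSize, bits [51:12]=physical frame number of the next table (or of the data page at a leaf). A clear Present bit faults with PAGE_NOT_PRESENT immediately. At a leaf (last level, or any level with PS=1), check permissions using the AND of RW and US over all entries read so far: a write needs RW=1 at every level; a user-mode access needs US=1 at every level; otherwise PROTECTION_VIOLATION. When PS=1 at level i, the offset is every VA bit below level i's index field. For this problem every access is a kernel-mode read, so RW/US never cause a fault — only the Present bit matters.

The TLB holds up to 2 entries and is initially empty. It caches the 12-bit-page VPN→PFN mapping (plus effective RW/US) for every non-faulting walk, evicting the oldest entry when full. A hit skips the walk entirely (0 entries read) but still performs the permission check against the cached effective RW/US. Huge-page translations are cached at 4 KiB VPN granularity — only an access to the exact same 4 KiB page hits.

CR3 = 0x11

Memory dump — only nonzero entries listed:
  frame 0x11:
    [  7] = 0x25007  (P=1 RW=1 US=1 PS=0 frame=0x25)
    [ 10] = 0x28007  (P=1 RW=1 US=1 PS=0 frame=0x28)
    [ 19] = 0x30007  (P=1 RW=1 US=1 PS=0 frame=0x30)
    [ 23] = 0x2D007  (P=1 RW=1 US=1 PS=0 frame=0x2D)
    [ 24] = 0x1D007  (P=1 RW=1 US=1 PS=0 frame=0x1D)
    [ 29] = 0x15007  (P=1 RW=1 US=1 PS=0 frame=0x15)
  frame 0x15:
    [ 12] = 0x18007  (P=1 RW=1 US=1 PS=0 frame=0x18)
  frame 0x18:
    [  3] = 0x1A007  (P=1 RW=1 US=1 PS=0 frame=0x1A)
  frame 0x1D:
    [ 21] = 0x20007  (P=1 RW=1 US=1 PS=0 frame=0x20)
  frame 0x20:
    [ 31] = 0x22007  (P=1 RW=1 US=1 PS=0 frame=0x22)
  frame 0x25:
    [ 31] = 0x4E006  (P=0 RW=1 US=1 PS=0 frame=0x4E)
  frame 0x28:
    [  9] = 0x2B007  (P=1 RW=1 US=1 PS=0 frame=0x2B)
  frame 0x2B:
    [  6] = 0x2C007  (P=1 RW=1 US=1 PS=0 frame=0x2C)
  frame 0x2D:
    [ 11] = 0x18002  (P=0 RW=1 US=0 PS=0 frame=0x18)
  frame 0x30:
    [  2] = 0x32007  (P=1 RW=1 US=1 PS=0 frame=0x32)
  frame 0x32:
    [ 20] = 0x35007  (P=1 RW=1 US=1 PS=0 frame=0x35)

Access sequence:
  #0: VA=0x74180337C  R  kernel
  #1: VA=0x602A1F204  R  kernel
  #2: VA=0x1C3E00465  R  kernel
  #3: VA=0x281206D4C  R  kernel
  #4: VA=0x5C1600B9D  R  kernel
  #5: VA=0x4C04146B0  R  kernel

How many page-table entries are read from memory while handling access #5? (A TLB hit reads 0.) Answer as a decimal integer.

Trace:
#0 VA=0x74180337C (r,kernel):
  lvl0: tbl 0x11, slot 29 ⇒ 0x15007 (P1/RW1/US1/PS0)
  lvl1: tbl 0x15, slot 12 ⇒ 0x18007 (P1/RW1/US1/PS0)
  lvl2: tbl 0x18, slot 3 ⇒ 0x1A007 (P1/RW1/US1/PS0)
  ✓ 0x1A37C  — 3 lookups
#1 VA=0x602A1F204 (r,kernel):
  lvl0: tbl 0x11, slot 24 ⇒ 0x1D007 (P1/RW1/US1/PS0)
  lvl1: tbl 0x1D, slot 21 ⇒ 0x20007 (P1/RW1/US1/PS0)
  lvl2: tbl 0x20, slot 31 ⇒ 0x22007 (P1/RW1/US1/PS0)
  ✓ 0x22204  — 3 lookups
#2 VA=0x1C3E00465 (r,kernel):
  lvl0: tbl 0x11, slot 7 ⇒ 0x25007 (P1/RW1/US1/PS0)
  lvl1: tbl 0x25, slot 31 ⇒ 0x4E006 (P0/RW1/US1/PS0)
  ✗ PAGE_NOT_PRESENT  [2 reads]
#3 VA=0x281206D4C (r,kernel):
  lvl0: tbl 0x11, slot 10 ⇒ 0x28007 (P1/RW1/US1/PS0)
  lvl1: tbl 0x28, slot 9 ⇒ 0x2B007 (P1/RW1/US1/PS0)
  lvl2: tbl 0x2B, slot 6 ⇒ 0x2C007 (P1/RW1/US1/PS0)
  ✓ 0x2CD4C  — 3 lookups
#4 VA=0x5C1600B9D (r,kernel):
  lvl0: tbl 0x11, slot 23 ⇒ 0x2D007 (P1/RW1/US1/PS0)
  lvl1: tbl 0x2D, slot 11 ⇒ 0x18002 (P0/RW1/US0/PS0)
  ✗ PAGE_NOT_PRESENT  [2 reads]
#5 VA=0x4C04146B0 (r,kernel):
  lvl0: tbl 0x11, slot 19 ⇒ 0x30007 (P1/RW1/US1/PS0)
  lvl1: tbl 0x30, slot 2 ⇒ 0x32007 (P1/RW1/US1/PS0)
  lvl2: tbl 0x32, slot 20 ⇒ 0x35007 (P1/RW1/US1/PS0)
  ✓ 0x356B0  — 3 lookups

Entries read for #5: 3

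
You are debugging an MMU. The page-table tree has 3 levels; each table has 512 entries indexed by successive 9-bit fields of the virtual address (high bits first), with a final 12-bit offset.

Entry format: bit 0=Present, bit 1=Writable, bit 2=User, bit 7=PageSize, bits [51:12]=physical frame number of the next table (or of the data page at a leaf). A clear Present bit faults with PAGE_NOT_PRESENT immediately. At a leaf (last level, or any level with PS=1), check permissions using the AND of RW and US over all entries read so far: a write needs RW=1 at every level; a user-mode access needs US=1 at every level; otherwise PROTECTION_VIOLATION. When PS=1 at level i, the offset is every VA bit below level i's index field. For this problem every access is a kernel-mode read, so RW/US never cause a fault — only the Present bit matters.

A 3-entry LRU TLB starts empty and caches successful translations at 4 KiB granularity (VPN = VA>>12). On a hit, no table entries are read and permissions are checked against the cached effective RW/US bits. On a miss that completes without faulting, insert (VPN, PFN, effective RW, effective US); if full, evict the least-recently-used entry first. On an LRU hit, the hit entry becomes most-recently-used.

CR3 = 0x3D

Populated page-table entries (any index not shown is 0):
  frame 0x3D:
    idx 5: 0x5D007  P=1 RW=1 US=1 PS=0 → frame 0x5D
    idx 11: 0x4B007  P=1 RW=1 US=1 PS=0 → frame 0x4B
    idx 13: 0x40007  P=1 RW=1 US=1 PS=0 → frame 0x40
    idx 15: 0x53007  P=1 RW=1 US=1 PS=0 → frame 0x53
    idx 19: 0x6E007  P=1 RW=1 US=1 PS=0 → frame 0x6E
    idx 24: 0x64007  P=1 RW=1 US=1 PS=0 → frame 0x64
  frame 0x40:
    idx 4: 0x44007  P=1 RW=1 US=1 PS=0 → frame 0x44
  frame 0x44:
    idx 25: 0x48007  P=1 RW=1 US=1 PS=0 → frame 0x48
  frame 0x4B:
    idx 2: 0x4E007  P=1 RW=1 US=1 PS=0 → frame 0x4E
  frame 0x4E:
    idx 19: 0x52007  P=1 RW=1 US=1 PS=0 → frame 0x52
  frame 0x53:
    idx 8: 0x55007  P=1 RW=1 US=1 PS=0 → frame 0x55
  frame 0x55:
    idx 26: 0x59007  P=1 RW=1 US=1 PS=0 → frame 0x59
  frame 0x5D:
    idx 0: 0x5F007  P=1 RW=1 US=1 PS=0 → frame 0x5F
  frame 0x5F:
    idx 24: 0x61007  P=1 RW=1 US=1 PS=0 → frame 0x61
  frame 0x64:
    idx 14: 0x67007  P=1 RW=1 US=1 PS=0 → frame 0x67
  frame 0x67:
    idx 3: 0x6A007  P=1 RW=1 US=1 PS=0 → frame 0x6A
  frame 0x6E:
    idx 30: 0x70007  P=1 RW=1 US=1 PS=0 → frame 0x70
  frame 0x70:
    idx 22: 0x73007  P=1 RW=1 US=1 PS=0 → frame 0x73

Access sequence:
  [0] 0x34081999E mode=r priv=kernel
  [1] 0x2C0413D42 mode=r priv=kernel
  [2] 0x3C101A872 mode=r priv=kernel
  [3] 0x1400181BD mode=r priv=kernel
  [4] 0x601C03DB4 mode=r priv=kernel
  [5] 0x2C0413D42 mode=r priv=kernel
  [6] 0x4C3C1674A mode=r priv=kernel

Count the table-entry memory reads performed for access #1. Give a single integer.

Trace:
#0 VA=0x34081999E (r,kernel):
  L0: frame=0x3D idx=13 entry=0x40007 [P=1 RW=1 US=1 PS=0]
  L1: frame=0x40 idx=4 entry=0x44007 [P=1 RW=1 US=1 PS=0]
  L2: frame=0x44 idx=25 entry=0x48007 [P=1 RW=1 US=1 PS=0]
  → PA=0x4899E  (3 entries read)
#1 VA=0x2C0413D42 (r,kernel):
  L0: frame=0x3D idx=11 entry=0x4B007 [P=1 RW=1 US=1 PS=0]
  L1: frame=0x4B idx=2 entry=0x4E007 [P=1 RW=1 US=1 PS=0]
  L2: frame=0x4E idx=19 entry=0x52007 [P=1 RW=1 US=1 PS=0]
  → PA=0x52D42  (3 entries read)
#2 VA=0x3C101A872 (r,kernel):
  L0: frame=0x3D idx=15 entry=0x53007 [P=1 RW=1 US=1 PS=0]
  L1: frame=0x53 idx=8 entry=0x55007 [P=1 RW=1 US=1 PS=0]
  L2: frame=0x55 idx=26 entry=0x59007 [P=1 RW=1 US=1 PS=0]
  → PA=0x59872  (3 entries read)
#3 VA=0x1400181BD (r,kernel):
  L0: frame=0x3D idx=5 entry=0x5D007 [P=1 RW=1 US=1 PS=0]
  L1: frame=0x5D idx=0 entry=0x5F007 [P=1 RW=1 US=1 PS=0]
  L2: frame=0x5F idx=24 entry=0x61007 [P=1 RW=1 US=1 PS=0]
  → PA=0x611BD  (3 entries read)
#4 VA=0x601C03DB4 (r,kernel):
  L0: frame=0x3D idx=24 entry=0x64007 [P=1 RW=1 US=1 PS=0]
  L1: frame=0x64 idx=14 entry=0x67007 [P=1 RW=1 US=1 PS=0]
  L2: frame=0x67 idx=3 entry=0x6A007 [P=1 RW=1 US=1 PS=0]
  → PA=0x6ADB4  (3 entries read)
#5 VA=0x2C0413D42 (r,kernel):
  L0: frame=0x3D idx=11 entry=0x4B007 [P=1 RW=1 US=1 PS=0]
  L1: frame=0x4B idx=2 entry=0x4E007 [P=1 RW=1 US=1 PS=0]
  L2: frame=0x4E idx=19 entry=0x52007 [P=1 RW=1 US=1 PS=0]
  → PA=0x52D42  (3 entries read)
#6 VA=0x4C3C1674A (r,kernel):
  L0: frame=0x3D idx=19 entry=0x6E007 [P=1 RW=1 US=1 PS=0]
  L1: frame=0x6E idx=30 entry=0x70007 [P=1 RW=1 US=1 PS=0]
  L2: frame=0x70 idx=22 entry=0x73007 [P=1 RW=1 US=1 PS=0]
  → PA=0x7374A  (3 entries read)

Entries read for #1: 3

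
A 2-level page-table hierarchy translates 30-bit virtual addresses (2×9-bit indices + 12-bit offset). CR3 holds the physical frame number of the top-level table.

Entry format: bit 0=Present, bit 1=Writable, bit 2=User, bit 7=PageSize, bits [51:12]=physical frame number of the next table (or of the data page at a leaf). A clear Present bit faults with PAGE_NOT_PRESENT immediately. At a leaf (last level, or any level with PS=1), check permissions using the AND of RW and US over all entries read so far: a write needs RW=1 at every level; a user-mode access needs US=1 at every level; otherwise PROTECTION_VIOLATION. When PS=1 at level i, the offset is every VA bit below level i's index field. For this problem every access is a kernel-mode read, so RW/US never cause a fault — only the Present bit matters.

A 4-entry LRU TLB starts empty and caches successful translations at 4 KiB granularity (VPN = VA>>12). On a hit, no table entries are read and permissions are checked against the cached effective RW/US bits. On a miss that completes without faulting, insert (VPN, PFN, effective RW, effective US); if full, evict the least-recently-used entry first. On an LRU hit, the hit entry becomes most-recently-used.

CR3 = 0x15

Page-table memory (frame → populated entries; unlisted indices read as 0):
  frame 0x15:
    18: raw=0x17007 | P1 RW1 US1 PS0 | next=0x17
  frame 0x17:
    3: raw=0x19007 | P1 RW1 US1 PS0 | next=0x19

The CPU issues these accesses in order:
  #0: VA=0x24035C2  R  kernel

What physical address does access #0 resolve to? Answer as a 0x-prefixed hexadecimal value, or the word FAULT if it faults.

Per-access translation:
#0 VA=0x24035C2 (r,kernel):
  [0] read 0x15 idx=18: raw=0x17007 flags P=1 W=1 U=1 S=0
  [1] read 0x17 idx=3: raw=0x19007 flags P=1 W=1 U=1 S=0
  → PA=0x195C2  (2 entries read)

Access #0 PA: 0x195C2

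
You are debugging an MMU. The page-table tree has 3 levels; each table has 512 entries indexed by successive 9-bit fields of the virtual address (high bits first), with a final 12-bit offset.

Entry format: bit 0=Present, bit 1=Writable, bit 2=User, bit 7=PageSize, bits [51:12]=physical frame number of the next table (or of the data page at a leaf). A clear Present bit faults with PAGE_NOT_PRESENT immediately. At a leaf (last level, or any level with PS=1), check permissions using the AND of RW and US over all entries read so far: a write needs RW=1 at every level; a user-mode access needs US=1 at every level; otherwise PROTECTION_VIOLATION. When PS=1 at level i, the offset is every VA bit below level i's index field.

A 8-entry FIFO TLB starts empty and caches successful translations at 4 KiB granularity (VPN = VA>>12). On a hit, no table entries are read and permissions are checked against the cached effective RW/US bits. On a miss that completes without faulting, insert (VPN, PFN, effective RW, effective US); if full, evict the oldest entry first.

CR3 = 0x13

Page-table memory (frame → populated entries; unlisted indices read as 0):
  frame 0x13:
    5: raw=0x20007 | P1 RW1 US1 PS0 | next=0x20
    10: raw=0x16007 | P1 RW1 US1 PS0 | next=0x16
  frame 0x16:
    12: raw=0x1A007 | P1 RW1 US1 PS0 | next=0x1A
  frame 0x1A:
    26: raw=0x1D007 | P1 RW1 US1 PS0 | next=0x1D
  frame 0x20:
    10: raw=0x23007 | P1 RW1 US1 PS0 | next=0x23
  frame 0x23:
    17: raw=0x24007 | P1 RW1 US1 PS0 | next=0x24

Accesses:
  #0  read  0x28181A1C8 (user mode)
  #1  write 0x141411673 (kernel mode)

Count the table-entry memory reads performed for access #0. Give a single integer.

Per-access translation:
#0 VA=0x28181A1C8 (r,user):
  L0 @0x13[10] → 0x16007  P=1,RW=1,US=1,PS=0
  L1 @0x16[12] → 0x1A007  P=1,RW=1,US=1,PS=0
  L2 @0x1A[26] → 0x1D007  P=1,RW=1,US=1,PS=0
  ✓ 0x1D1C8  — 3 lookups
#1 VA=0x141411673 (w,kernel):
  L0 @0x13[5] → 0x20007  P=1,RW=1,US=1,PS=0
  L1 @0x20[10] → 0x23007  P=1,RW=1,US=1,PS=0
  L2 @0x23[17] → 0x24007  P=1,RW=1,US=1,PS=0
  ✓ 0x24673  — 3 lookups

Entries read for #0: 3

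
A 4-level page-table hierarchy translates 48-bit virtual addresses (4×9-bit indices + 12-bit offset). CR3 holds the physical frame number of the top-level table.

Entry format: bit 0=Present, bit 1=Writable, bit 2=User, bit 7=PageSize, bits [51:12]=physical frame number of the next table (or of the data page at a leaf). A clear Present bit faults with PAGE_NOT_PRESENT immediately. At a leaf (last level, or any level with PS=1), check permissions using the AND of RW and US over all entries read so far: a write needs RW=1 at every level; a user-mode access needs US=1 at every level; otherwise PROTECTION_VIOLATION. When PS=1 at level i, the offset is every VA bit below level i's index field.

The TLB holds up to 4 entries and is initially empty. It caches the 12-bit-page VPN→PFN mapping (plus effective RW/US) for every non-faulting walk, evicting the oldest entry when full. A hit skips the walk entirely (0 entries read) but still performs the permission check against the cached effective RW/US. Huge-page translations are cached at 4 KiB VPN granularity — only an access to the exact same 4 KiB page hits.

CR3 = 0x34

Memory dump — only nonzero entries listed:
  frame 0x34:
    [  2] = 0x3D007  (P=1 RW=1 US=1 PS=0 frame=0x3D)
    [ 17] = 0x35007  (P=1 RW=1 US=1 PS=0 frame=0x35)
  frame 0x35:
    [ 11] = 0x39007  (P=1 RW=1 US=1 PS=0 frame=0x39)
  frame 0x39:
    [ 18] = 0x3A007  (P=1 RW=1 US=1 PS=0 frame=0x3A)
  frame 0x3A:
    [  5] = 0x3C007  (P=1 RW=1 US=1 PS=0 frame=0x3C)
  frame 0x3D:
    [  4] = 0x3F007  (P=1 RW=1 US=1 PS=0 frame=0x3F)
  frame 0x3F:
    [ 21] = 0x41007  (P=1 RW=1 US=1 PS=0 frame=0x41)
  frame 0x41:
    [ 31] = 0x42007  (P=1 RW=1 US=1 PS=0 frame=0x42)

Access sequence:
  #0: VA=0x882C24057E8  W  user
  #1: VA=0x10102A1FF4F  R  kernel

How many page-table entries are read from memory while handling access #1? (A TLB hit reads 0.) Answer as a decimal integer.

Walk each access:
#0 VA=0x882C24057E8 (w,user):
  L0 @0x34[17] → 0x35007  P=1,RW=1,US=1,PS=0
  L1 @0x35[11] → 0x39007  P=1,RW=1,US=1,PS=0
  L2 @0x39[18] → 0x3A007  P=1,RW=1,US=1,PS=0
  L3 @0x3A[5] → 0x3C007  P=1,RW=1,US=1,PS=0
  ✓ 0x3C7E8  — 4 lookups
#1 VA=0x10102A1FF4F (r,kernel):
  L0 @0x34[2] → 0x3D007  P=1,RW=1,US=1,PS=0
  L1 @0x3D[4] → 0x3F007  P=1,RW=1,US=1,PS=0
  L2 @0x3F[21] → 0x41007  P=1,RW=1,US=1,PS=0
  L3 @0x41[31] → 0x42007  P=1,RW=1,US=1,PS=0
  ✓ 0x42F4F  — 4 lookups

Entries read for #1: 4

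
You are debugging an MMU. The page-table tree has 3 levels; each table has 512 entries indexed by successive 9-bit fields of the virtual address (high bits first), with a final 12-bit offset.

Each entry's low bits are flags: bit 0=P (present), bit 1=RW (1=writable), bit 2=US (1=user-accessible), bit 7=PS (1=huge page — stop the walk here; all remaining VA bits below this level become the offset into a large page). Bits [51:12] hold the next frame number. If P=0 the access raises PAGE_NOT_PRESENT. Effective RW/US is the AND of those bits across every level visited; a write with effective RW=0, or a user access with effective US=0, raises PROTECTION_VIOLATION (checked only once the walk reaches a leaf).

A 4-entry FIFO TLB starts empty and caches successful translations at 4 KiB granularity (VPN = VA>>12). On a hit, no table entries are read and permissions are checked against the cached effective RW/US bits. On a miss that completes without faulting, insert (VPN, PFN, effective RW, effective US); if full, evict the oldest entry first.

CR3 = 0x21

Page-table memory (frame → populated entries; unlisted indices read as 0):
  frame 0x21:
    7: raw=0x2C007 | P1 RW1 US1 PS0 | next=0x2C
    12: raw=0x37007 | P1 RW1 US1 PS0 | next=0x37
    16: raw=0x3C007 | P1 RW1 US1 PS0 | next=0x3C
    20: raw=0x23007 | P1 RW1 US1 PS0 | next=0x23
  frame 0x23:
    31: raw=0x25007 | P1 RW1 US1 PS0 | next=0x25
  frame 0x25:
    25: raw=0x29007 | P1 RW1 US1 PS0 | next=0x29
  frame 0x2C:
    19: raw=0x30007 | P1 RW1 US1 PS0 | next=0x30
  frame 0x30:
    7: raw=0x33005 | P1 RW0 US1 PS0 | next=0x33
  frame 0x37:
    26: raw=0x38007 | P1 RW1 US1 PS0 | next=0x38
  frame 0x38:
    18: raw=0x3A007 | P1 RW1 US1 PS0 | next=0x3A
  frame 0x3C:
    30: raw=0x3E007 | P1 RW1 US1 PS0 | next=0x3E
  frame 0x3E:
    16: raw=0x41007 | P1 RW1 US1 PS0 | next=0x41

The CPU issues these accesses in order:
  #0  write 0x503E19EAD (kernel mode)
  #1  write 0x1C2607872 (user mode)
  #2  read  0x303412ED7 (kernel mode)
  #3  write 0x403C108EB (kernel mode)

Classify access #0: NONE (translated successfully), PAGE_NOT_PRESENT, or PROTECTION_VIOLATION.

Walk each access:
#0 VA=0x503E19EAD (w,kernel):
  [0] read 0x21 idx=20: raw=0x23007 flags P=1 W=1 U=1 S=0
  [1] read 0x23 idx=31: raw=0x25007 flags P=1 W=1 U=1 S=0
  [2] read 0x25 idx=25: raw=0x29007 flags P=1 W=1 U=1 S=0
  ⇒ phys 0x29EAD  [3 reads]
#1 VA=0x1C2607872 (w,user):
  [0] read 0x21 idx=7: raw=0x2C007 flags P=1 W=1 U=1 S=0
  [1] read 0x2C idx=19: raw=0x30007 flags P=1 W=1 U=1 S=0
  [2] read 0x30 idx=7: raw=0x33005 flags P=1 W=0 U=1 S=0
  ⇒ fault: PROTECTION_VIOLATION  — 3 lookups
#2 VA=0x303412ED7 (r,kernel):
  [0] read 0x21 idx=12: raw=0x37007 flags P=1 W=1 U=1 S=0
  [1] read 0x37 idx=26: raw=0x38007 flags P=1 W=1 U=1 S=0
  [2] read 0x38 idx=18: raw=0x3A007 flags P=1 W=1 U=1 S=0
  ⇒ phys 0x3AED7  [3 reads]
#3 VA=0x403C108EB (w,kernel):
  [0] read 0x21 idx=16: raw=0x3C007 flags P=1 W=1 U=1 S=0
  [1] read 0x3C idx=30: raw=0x3E007 flags P=1 W=1 U=1 S=0
  [2] read 0x3E idx=16: raw=0x41007 flags P=1 W=1 U=1 S=0
  ⇒ phys 0x418EB  [3 reads]

Access #0 fault: NONE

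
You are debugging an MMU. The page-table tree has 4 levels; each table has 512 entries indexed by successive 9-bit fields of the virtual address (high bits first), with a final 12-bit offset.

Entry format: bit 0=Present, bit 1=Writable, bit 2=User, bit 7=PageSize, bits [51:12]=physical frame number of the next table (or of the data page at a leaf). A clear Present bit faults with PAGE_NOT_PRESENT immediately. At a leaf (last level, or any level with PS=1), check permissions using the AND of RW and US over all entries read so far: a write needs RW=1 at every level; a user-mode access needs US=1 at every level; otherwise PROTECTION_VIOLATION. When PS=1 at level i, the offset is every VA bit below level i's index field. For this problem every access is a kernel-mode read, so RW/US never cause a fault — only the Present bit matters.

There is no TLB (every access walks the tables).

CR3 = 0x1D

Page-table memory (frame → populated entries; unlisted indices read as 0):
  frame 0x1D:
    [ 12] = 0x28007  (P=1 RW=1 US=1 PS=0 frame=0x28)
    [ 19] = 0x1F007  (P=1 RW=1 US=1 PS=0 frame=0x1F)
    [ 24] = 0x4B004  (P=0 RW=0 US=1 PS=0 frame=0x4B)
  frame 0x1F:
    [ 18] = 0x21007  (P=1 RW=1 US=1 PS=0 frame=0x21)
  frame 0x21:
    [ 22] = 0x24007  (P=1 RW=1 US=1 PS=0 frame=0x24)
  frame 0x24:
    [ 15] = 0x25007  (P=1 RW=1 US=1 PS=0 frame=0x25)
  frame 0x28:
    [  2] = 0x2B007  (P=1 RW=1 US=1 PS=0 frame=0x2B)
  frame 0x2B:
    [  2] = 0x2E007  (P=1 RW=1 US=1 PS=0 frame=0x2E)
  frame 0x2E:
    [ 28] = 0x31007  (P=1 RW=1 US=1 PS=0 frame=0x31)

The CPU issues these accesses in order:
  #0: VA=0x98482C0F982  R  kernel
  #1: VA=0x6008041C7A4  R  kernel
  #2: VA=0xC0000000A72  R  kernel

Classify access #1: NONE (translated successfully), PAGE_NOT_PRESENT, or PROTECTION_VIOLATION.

Per-access translation:
#0 VA=0x98482C0F982 (r,kernel):
  L0: frame=0x1D idx=19 entry=0x1F007 [P=1 RW=1 US=1 PS=0]
  L1: frame=0x1F idx=18 entry=0x21007 [P=1 RW=1 US=1 PS=0]
  L2: frame=0x21 idx=22 entry=0x24007 [P=1 RW=1 US=1 PS=0]
  L3: frame=0x24 idx=15 entry=0x25007 [P=1 RW=1 US=1 PS=0]
  → PA=0x25982  (4 entries read)
#1 VA=0x6008041C7A4 (r,kernel):
  L0: frame=0x1D idx=12 entry=0x28007 [P=1 RW=1 US=1 PS=0]
  L1: frame=0x28 idx=2 entry=0x2B007 [P=1 RW=1 US=1 PS=0]
  L2: frame=0x2B idx=2 entry=0x2E007 [P=1 RW=1 US=1 PS=0]
  L3: frame=0x2E idx=28 entry=0x31007 [P=1 RW=1 US=1 PS=0]
  → PA=0x317A4  (4 entries read)
#2 VA=0xC0000000A72 (r,kernel):
  L0: frame=0x1D idx=24 entry=0x4B004 [P=0 RW=0 US=1 PS=0]
  ⇒ fault: PAGE_NOT_PRESENT  — 1 lookups

Access #1 fault: NONE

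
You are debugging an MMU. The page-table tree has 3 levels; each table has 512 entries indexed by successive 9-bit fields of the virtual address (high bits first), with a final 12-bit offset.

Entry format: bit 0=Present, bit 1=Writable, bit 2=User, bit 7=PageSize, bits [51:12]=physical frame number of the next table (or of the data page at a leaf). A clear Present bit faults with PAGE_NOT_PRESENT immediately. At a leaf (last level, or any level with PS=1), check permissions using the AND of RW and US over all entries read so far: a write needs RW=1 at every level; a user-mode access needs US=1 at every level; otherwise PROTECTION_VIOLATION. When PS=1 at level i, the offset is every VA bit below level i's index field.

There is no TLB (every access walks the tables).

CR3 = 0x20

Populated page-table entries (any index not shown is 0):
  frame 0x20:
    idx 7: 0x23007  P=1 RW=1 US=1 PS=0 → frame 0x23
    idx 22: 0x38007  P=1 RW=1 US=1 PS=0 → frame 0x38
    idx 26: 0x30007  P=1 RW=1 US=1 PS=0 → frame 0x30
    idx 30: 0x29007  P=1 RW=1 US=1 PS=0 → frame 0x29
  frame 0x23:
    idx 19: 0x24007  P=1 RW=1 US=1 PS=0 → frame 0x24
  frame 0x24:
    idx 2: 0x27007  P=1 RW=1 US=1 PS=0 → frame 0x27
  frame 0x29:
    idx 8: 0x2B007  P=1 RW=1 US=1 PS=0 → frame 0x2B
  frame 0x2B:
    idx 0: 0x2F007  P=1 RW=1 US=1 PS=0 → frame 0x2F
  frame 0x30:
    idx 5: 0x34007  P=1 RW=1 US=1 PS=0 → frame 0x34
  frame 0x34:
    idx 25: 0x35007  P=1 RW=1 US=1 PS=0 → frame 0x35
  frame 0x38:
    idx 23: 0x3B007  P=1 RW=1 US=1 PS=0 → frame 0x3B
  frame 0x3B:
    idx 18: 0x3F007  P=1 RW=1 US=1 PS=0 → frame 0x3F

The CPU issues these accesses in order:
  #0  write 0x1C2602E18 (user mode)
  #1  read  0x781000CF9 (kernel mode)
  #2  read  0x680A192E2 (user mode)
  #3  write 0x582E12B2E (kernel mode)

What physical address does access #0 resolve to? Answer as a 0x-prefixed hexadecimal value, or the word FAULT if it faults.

Trace:
#0 VA=0x1C2602E18 (w,user):
  L0: frame=0x20 idx=7 entry=0x23007 [P=1 RW=1 US=1 PS=0]
  L1: frame=0x23 idx=19 entry=0x24007 [P=1 RW=1 US=1 PS=0]
  L2: frame=0x24 idx=2 entry=0x27007 [P=1 RW=1 US=1 PS=0]
  ⇒ phys 0x27E18  [3 reads]
#1 VA=0x781000CF9 (r,kernel):
  L0: frame=0x20 idx=30 entry=0x29007 [P=1 RW=1 US=1 PS=0]
  L1: frame=0x29 idx=8 entry=0x2B007 [P=1 RW=1 US=1 PS=0]
  L2: frame=0x2B idx=0 entry=0x2F007 [P=1 RW=1 US=1 PS=0]
  ⇒ phys 0x2FCF9  [3 reads]
#2 VA=0x680A192E2 (r,user):
  L0: frame=0x20 idx=26 entry=0x30007 [P=1 RW=1 US=1 PS=0]
  L1: frame=0x30 idx=5 entry=0x34007 [P=1 RW=1 US=1 PS=0]
  L2: frame=0x34 idx=25 entry=0x35007 [P=1 RW=1 US=1 PS=0]
  ⇒ phys 0x352E2  [3 reads]
#3 VA=0x582E12B2E (w,kernel):
  L0: frame=0x20 idx=22 entry=0x38007 [P=1 RW=1 US=1 PS=0]
  L1: frame=0x38 idx=23 entry=0x3B007 [P=1 RW=1 US=1 PS=0]
  L2: frame=0x3B idx=18 entry=0x3F007 [P=1 RW=1 US=1 PS=0]
  ⇒ phys 0x3FB2E  [3 reads]

Access #0 PA: 0x27E18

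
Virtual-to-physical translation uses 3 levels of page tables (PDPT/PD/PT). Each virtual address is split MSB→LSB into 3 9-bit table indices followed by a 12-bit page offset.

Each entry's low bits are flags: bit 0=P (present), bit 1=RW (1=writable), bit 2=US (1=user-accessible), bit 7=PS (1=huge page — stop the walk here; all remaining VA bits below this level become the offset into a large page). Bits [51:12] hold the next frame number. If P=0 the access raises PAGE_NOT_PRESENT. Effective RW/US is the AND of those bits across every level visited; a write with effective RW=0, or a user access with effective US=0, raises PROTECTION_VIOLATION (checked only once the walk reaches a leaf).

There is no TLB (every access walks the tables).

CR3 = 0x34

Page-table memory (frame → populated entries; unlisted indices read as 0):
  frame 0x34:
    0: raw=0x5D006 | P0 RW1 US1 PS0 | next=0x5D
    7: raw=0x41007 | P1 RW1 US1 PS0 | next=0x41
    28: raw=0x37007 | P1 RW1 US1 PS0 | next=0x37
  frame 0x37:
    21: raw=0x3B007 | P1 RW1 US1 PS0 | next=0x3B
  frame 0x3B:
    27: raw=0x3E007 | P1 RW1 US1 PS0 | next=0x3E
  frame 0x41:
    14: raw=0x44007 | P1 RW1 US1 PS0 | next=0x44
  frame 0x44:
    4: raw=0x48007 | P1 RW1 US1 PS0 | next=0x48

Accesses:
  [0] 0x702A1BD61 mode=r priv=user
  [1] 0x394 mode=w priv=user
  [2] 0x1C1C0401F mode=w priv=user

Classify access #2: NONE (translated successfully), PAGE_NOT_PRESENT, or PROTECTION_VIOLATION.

Walk each access:
#0 VA=0x702A1BD61 (r,user):
  L0 @0x34[28] → 0x37007  P=1,RW=1,US=1,PS=0
  L1 @0x37[21] → 0x3B007  P=1,RW=1,US=1,PS=0
  L2 @0x3B[27] → 0x3E007  P=1,RW=1,US=1,PS=0
  → PA=0x3ED61  (3 entries read)
#1 VA=0x394 (w,user):
  L0 @0x34[0] → 0x5D006  P=0,RW=1,US=1,PS=0
  → PAGE_NOT_PRESENT  (1 entries read)
#2 VA=0x1C1C0401F (w,user):
  L0 @0x34[7] → 0x41007  P=1,RW=1,US=1,PS=0
  L1 @0x41[14] → 0x44007  P=1,RW=1,US=1,PS=0
  L2 @0x44[4] → 0x48007  P=1,RW=1,US=1,PS=0
  → PA=0x4801F  (3 entries read)

Access #2 fault: NONE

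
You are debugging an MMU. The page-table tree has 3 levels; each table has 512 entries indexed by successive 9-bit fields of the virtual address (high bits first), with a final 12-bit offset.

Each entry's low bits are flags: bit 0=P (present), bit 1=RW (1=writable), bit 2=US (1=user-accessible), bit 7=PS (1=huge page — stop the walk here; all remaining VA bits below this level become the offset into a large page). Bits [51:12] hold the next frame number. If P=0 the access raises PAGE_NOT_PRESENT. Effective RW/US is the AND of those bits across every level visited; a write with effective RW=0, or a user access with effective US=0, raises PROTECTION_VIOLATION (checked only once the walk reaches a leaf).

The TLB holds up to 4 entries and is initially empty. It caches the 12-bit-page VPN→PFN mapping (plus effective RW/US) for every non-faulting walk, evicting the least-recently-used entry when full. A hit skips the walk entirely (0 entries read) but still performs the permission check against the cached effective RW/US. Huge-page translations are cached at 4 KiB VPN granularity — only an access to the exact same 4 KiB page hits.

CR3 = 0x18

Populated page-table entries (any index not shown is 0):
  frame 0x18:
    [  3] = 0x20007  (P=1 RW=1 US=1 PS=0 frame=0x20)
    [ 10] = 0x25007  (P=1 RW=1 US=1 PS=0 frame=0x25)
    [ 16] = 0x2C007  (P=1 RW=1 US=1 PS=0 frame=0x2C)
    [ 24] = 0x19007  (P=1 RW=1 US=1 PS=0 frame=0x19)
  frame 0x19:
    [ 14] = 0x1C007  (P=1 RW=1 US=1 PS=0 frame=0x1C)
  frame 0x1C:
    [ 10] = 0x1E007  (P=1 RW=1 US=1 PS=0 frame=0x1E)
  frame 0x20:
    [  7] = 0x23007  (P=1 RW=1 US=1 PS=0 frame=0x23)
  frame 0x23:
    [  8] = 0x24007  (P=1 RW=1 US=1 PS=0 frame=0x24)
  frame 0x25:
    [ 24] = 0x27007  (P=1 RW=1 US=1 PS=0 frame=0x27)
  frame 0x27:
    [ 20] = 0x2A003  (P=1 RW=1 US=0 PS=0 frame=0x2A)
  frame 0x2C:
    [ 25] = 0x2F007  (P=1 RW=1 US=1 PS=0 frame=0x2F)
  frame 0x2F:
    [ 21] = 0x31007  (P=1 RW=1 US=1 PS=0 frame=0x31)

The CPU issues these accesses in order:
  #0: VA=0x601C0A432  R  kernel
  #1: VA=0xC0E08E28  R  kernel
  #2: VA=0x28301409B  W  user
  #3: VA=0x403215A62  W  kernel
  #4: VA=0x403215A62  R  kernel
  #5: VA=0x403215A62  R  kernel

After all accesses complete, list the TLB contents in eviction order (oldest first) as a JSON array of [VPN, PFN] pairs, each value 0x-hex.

Trace:
#0 VA=0x601C0A432 (r,kernel):
  [0] read 0x18 idx=24: raw=0x19007 flags P=1 W=1 U=1 S=0
  [1] read 0x19 idx=14: raw=0x1C007 flags P=1 W=1 U=1 S=0
  [2] read 0x1C idx=10: raw=0x1E007 flags P=1 W=1 U=1 S=0
  → PA=0x1E432  (3 entries read)
#1 VA=0xC0E08E28 (r,kernel):
  [0] read 0x18 idx=3: raw=0x20007 flags P=1 W=1 U=1 S=0
  [1] read 0x20 idx=7: raw=0x23007 flags P=1 W=1 U=1 S=0
  [2] read 0x23 idx=8: raw=0x24007 flags P=1 W=1 U=1 S=0
  → PA=0x24E28  (3 entries read)
#2 VA=0x28301409B (w,user):
  [0] read 0x18 idx=10: raw=0x25007 flags P=1 W=1 U=1 S=0
  [1] read 0x25 idx=24: raw=0x27007 flags P=1 W=1 U=1 S=0
  [2] read 0x27 idx=20: raw=0x2A003 flags P=1 W=1 U=0 S=0
  ✗ PROTECTION_VIOLATION  [3 reads]
#3 VA=0x403215A62 (w,kernel):
  [0] read 0x18 idx=16: raw=0x2C007 flags P=1 W=1 U=1 S=0
  [1] read 0x2C idx=25: raw=0x2F007 flags P=1 W=1 U=1 S=0
  [2] read 0x2F idx=21: raw=0x31007 flags P=1 W=1 U=1 S=0
  → PA=0x31A62  (3 entries read)
#4 VA=0x403215A62 (r,kernel):
  TLB hit vpn=0x403215 → PA=0x31A62
#5 VA=0x403215A62 (r,kernel):
  TLB hit vpn=0x403215 → PA=0x31A62

TLB: [["0x601C0A", "0x1E"], ["0xC0E08", "0x24"], ["0x403215", "0x31"]]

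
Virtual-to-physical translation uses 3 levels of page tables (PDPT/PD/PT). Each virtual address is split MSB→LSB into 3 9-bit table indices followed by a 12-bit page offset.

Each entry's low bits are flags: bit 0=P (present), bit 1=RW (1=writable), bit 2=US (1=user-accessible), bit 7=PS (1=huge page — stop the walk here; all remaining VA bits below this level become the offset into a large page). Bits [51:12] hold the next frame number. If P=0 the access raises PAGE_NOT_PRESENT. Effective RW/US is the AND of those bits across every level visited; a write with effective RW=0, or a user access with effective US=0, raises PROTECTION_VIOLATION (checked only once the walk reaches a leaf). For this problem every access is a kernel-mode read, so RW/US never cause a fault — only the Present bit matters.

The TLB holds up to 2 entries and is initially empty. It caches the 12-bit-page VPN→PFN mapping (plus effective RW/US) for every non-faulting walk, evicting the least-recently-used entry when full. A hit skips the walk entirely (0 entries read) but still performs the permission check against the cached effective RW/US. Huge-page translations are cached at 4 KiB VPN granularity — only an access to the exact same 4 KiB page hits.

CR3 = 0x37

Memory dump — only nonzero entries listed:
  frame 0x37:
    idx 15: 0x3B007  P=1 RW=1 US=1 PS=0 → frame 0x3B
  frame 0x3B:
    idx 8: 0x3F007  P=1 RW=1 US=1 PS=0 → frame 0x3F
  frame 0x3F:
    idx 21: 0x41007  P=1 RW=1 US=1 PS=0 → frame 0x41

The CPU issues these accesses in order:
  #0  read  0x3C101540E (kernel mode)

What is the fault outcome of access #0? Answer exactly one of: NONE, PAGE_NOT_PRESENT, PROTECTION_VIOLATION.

Walk each access:
#0 VA=0x3C101540E (r,kernel):
  L0: frame=0x37 idx=15 entry=0x3B007 [P=1 RW=1 US=1 PS=0]
  L1: frame=0x3B idx=8 entry=0x3F007 [P=1 RW=1 US=1 PS=0]
  L2: frame=0x3F idx=21 entry=0x41007 [P=1 RW=1 US=1 PS=0]
  ✓ 0x4140E  — 3 lookups

Access #0 fault: NONE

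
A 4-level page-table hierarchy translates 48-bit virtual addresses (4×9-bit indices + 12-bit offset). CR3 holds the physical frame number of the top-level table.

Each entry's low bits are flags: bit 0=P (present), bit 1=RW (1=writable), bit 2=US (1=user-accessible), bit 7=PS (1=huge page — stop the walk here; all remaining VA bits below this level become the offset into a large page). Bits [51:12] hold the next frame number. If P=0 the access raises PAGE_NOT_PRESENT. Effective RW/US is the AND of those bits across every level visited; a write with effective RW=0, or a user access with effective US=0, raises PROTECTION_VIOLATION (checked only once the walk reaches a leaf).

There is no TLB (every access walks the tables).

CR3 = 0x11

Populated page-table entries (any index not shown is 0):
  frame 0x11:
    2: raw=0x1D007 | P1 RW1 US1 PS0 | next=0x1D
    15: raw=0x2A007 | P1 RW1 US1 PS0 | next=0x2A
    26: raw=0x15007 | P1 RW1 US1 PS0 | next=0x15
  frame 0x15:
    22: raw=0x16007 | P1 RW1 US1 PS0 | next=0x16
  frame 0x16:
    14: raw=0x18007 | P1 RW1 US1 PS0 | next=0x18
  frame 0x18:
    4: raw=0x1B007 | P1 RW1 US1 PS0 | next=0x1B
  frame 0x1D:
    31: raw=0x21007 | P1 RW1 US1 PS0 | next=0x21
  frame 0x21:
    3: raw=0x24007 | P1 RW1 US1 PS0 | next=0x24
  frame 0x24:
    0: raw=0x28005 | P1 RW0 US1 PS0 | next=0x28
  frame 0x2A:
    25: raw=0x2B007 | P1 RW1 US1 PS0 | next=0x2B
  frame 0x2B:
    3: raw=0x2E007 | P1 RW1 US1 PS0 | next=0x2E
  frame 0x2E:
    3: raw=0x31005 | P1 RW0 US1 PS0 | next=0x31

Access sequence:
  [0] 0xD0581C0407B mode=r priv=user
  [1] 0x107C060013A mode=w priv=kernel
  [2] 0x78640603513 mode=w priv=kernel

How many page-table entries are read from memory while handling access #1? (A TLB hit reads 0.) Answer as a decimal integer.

Walk each access:
#0 VA=0xD0581C0407B (r,user):
  L0 @0x11[26] → 0x15007  P=1,RW=1,US=1,PS=0
  L1 @0x15[22] → 0x16007  P=1,RW=1,US=1,PS=0
  L2 @0x16[14] → 0x18007  P=1,RW=1,US=1,PS=0
  L3 @0x18[4] → 0x1B007  P=1,RW=1,US=1,PS=0
  ⇒ phys 0x1B07B  [4 reads]
#1 VA=0x107C060013A (w,kernel):
  L0 @0x11[2] → 0x1D007  P=1,RW=1,US=1,PS=0
  L1 @0x1D[31] → 0x21007  P=1,RW=1,US=1,PS=0
  L2 @0x21[3] → 0x24007  P=1,RW=1,US=1,PS=0
  L3 @0x24[0] → 0x28005  P=1,RW=0,US=1,PS=0
  ✗ PROTECTION_VIOLATION  [4 reads]
#2 VA=0x78640603513 (w,kernel):
  L0 @0x11[15] → 0x2A007  P=1,RW=1,US=1,PS=0
  L1 @0x2A[25] → 0x2B007  P=1,RW=1,US=1,PS=0
  L2 @0x2B[3] → 0x2E007  P=1,RW=1,US=1,PS=0
  L3 @0x2E[3] → 0x31005  P=1,RW=0,US=1,PS=0
  ✗ PROTECTION_VIOLATION  [4 reads]

Entries read for #1: 4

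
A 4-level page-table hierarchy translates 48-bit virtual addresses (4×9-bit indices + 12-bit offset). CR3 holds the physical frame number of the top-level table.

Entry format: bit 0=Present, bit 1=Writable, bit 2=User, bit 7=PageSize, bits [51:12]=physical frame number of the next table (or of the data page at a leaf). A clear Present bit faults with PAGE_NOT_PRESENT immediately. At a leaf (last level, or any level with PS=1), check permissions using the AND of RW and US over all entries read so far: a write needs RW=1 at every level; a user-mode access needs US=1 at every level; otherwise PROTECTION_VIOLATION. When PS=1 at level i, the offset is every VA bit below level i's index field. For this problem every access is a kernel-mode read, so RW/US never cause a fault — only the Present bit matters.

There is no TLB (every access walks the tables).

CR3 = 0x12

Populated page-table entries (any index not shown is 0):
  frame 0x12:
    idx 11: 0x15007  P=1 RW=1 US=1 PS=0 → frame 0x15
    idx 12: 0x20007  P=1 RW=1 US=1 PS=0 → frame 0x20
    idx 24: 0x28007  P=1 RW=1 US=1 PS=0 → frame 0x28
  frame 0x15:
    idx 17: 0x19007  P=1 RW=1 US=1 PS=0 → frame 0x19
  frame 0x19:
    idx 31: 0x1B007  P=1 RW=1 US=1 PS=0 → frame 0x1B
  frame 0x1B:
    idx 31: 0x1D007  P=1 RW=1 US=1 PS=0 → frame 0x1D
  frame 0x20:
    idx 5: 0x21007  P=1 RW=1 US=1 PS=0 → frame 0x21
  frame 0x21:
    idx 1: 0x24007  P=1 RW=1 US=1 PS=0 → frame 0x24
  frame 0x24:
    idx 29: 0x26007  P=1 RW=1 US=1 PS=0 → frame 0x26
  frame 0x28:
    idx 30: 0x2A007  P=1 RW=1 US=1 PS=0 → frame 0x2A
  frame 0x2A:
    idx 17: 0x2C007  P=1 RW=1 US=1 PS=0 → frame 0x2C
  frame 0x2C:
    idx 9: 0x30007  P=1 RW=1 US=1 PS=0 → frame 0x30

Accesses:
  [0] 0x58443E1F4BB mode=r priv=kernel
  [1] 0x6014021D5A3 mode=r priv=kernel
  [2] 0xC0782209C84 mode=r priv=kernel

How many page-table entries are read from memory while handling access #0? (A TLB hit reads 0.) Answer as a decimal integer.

Walk each access:
#0 VA=0x58443E1F4BB (r,kernel):
  lvl0: tbl 0x12, slot 11 ⇒ 0x15007 (P1/RW1/US1/PS0)
  lvl1: tbl 0x15, slot 17 ⇒ 0x19007 (P1/RW1/US1/PS0)
  lvl2: tbl 0x19, slot 31 ⇒ 0x1B007 (P1/RW1/US1/PS0)
  lvl3: tbl 0x1B, slot 31 ⇒ 0x1D007 (P1/RW1/US1/PS0)
  ⇒ phys 0x1D4BB  [4 reads]
#1 VA=0x6014021D5A3 (r,kernel):
  lvl0: tbl 0x12, slot 12 ⇒ 0x20007 (P1/RW1/US1/PS0)
  lvl1: tbl 0x20, slot 5 ⇒ 0x21007 (P1/RW1/US1/PS0)
  lvl2: tbl 0x21, slot 1 ⇒ 0x24007 (P1/RW1/US1/PS0)
  lvl3: tbl 0x24, slot 29 ⇒ 0x26007 (P1/RW1/US1/PS0)
  ⇒ phys 0x265A3  [4 reads]
#2 VA=0xC0782209C84 (r,kernel):
  lvl0: tbl 0x12, slot 24 ⇒ 0x28007 (P1/RW1/US1/PS0)
  lvl1: tbl 0x28, slot 30 ⇒ 0x2A007 (P1/RW1/US1/PS0)
  lvl2: tbl 0x2A, slot 17 ⇒ 0x2C007 (P1/RW1/US1/PS0)
  lvl3: tbl 0x2C, slot 9 ⇒ 0x30007 (P1/RW1/US1/PS0)
  ⇒ phys 0x30C84  [4 reads]

Entries read for #0: 4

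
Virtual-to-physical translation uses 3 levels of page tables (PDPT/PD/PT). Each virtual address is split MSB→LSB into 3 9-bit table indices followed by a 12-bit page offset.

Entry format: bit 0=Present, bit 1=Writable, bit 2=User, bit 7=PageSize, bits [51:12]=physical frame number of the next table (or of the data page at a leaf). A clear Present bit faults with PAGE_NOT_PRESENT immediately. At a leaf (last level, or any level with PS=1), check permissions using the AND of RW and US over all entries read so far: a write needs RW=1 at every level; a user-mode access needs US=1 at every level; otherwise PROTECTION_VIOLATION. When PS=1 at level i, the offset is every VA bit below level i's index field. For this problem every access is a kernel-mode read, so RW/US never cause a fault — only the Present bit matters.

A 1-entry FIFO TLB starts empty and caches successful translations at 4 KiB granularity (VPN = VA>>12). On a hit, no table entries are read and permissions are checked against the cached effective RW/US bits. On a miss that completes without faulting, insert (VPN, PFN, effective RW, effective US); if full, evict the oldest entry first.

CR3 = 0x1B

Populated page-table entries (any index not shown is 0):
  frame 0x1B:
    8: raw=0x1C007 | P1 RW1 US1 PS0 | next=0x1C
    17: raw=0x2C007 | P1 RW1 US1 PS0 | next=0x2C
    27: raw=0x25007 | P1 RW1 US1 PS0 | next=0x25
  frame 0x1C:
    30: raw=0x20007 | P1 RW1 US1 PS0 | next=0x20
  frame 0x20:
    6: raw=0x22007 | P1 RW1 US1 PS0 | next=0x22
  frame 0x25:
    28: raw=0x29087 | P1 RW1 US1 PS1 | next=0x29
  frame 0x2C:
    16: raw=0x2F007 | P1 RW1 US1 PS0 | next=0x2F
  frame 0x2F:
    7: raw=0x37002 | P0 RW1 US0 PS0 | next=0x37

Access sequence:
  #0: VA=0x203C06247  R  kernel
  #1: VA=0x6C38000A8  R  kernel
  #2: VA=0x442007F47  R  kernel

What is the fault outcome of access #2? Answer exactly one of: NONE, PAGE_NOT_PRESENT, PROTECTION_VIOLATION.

Trace:
#0 VA=0x203C06247 (r,kernel):
  lvl0: tbl 0x1B, slot 8 ⇒ 0x1C007 (P1/RW1/US1/PS0)
  lvl1: tbl 0x1C, slot 30 ⇒ 0x20007 (P1/RW1/US1/PS0)
  lvl2: tbl 0x20, slot 6 ⇒ 0x22007 (P1/RW1/US1/PS0)
  ✓ 0x22247  — 3 lookups
#1 VA=0x6C38000A8 (r,kernel):
  lvl0: tbl 0x1B, slot 27 ⇒ 0x25007 (P1/RW1/US1/PS0)
  lvl1: tbl 0x25, slot 28 ⇒ 0x29087 (P1/RW1/US1/PS1)
  ✓ 0x290A8 (huge @L1)  — 2 lookups
#2 VA=0x442007F47 (r,kernel):
  lvl0: tbl 0x1B, slot 17 ⇒ 0x2C007 (P1/RW1/US1/PS0)
  lvl1: tbl 0x2C, slot 16 ⇒ 0x2F007 (P1/RW1/US1/PS0)
  lvl2: tbl 0x2F, slot 7 ⇒ 0x37002 (P0/RW1/US0/PS0)
  ✗ PAGE_NOT_PRESENT  [3 reads]

Access #2 fault: PAGE_NOT_PRESENT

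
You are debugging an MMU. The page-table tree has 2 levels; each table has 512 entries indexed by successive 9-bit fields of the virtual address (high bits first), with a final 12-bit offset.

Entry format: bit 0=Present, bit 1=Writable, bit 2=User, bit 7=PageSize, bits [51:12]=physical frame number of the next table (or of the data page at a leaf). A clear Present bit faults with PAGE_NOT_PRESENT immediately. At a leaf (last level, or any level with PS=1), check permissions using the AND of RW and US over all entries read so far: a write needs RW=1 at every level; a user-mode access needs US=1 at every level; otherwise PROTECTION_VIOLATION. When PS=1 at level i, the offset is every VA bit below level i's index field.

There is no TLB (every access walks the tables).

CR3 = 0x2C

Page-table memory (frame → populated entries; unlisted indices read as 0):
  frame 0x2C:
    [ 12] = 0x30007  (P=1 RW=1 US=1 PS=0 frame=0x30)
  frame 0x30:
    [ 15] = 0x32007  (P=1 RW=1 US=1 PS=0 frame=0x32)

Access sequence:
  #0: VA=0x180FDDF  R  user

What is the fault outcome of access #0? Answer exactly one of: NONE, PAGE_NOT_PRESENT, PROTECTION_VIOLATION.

Walk each access:
#0 VA=0x180FDDF (r,user):
  [0] read 0x2C idx=12: raw=0x30007 flags P=1 W=1 U=1 S=0
  [1] read 0x30 idx=15: raw=0x32007 flags P=1 W=1 U=1 S=0
  ✓ 0x32DDF  — 2 lookups

Access #0 fault: NONE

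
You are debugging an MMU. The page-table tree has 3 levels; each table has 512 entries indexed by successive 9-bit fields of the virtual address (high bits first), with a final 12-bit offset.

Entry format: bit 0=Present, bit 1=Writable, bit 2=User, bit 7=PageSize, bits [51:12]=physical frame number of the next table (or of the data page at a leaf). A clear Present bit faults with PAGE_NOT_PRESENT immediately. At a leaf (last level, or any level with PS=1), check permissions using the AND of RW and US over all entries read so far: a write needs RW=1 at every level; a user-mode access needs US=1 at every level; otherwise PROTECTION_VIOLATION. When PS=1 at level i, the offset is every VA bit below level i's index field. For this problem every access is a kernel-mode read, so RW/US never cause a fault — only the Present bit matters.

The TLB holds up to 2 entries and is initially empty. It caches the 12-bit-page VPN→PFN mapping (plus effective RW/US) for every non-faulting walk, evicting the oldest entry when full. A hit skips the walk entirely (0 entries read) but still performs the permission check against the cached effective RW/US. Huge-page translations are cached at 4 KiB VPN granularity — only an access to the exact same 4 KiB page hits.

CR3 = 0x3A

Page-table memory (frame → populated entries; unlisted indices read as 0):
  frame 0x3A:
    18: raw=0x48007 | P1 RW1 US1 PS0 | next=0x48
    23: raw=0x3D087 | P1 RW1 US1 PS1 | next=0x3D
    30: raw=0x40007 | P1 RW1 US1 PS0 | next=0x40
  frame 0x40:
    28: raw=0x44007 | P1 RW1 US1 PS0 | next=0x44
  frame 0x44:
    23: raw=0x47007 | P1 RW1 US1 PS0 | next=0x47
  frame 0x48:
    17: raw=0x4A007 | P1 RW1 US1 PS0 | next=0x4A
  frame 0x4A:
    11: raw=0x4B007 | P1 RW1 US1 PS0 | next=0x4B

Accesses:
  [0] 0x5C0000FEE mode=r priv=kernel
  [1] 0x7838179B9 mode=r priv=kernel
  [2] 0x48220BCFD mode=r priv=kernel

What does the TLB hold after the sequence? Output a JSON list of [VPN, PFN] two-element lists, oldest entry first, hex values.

Per-access translation:
#0 VA=0x5C0000FEE (r,kernel):
  [0] read 0x3A idx=23: raw=0x3D087 flags P=1 W=1 U=1 S=1
  ✓ 0x3DFEE (huge @L0)  — 1 lookups
#1 VA=0x7838179B9 (r,kernel):
  [0] read 0x3A idx=30: raw=0x40007 flags P=1 W=1 U=1 S=0
  [1] read 0x40 idx=28: raw=0x44007 flags P=1 W=1 U=1 S=0
  [2] read 0x44 idx=23: raw=0x47007 flags P=1 W=1 U=1 S=0
  ✓ 0x479B9  — 3 lookups
#2 VA=0x48220BCFD (r,kernel):
  [0] read 0x3A idx=18: raw=0x48007 flags P=1 W=1 U=1 S=0
  [1] read 0x48 idx=17: raw=0x4A007 flags P=1 W=1 U=1 S=0
  [2] read 0x4A idx=11: raw=0x4B007 flags P=1 W=1 U=1 S=0
  ✓ 0x4BCFD  — 3 lookups

TLB: [["0x783817", "0x47"], ["0x48220B", "0x4B"]]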